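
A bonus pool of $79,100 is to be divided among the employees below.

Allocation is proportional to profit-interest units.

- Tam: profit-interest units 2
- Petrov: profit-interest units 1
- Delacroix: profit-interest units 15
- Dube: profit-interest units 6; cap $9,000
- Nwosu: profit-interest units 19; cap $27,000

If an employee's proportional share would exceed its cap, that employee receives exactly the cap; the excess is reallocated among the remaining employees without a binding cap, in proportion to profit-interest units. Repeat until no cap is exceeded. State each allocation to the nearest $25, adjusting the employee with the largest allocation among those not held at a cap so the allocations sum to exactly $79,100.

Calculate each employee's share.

Tam: $4,800 | Petrov: $2,400 | Delacroix: $35,900 | Dube: $9,000 | Nwosu: $27,000

Total profit-interest units = 43.
Proportional shares (ignoring caps): Tam 3,679.07; Petrov 1,839.53; Delacroix 27,593.02; Dube 11,037.21; Nwosu 34,951.16.
Capped: Dube ($9,000), Nwosu ($27,000); remaining pool $43,100 reallocated over remaining profit-interest units 18.
Shares after redistribution: Tam 4,788.89 → $4,800; Petrov 2,394.44 → $2,400; Delacroix 35,916.67 → $35,925.
Rounding difference −$25 applied to Delacroix → $35,900.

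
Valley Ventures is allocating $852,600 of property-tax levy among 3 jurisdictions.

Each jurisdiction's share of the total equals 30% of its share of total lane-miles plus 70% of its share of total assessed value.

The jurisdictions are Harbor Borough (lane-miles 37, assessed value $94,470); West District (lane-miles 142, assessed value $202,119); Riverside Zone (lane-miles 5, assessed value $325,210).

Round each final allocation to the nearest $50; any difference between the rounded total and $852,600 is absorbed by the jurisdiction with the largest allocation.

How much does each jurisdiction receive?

Harbor Borough: $142,100 | West District: $391,400 | Riverside Zone: $319,100

Totals — lane-miles 184, assessed value 621,799.
Combined weights (30% lane-miles + 70% assessed value): Harbor Borough 0.1667; West District 0.4591; Riverside Zone 0.3743.
Proportional shares: Harbor Borough 142,108.96; West District 391,394.88; Riverside Zone 319,096.16.
Rounded to nearest $50: Harbor Borough $142,100; West District $391,400; Riverside Zone $319,100. Sum = $852,600.
No rounding difference to absorb.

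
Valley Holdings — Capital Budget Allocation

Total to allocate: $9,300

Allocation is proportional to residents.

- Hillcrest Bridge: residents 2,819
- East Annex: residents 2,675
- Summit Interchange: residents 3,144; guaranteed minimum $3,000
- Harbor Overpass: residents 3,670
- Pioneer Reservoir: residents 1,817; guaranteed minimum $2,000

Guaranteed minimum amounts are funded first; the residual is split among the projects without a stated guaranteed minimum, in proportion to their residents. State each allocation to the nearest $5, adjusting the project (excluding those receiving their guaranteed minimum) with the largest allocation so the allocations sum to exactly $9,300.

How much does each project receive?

Hillcrest Bridge: $1,325 · East Annex: $1,255 · Summit Interchange: $3,000 · Harbor Overpass: $1,720 · Pioneer Reservoir: $2,000

Guaranteed amounts: Summit Interchange $3,000; Pioneer Reservoir $2,000. Balance $4,300.
Balance split over remaining residents 9,164: Hillcrest Bridge 1,322.75 → $1,325; East Annex 1,255.18 → $1,255; Harbor Overpass 1,722.06 → $1,720.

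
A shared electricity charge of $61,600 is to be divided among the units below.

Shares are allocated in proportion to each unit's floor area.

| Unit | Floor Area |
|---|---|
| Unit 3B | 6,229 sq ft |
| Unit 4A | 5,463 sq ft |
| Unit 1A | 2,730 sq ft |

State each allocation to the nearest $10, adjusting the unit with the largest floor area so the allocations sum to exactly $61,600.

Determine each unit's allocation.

Unit 3B: $26,610; Unit 4A: $23,330; Unit 1A: $11,660

Combined floor area = 6,229 + 5,463 + 2,730 = 14,422.
Unrounded shares: Unit 3B 26,605.63; Unit 4A 23,333.85; Unit 1A 11,660.52.
At nearest $10: Unit 3B $26,610; Unit 4A $23,330; Unit 1A $11,660. Sum = $61,600.
No rounding difference to absorb.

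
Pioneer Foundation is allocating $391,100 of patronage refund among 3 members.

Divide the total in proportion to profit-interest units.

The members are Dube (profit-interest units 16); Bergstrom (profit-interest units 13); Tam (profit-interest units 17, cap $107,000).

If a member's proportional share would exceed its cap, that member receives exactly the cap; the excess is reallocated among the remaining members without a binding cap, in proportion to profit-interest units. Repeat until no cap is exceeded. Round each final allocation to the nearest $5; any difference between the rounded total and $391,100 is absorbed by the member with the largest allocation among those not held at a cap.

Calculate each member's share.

Dube: $156,745 · Bergstrom: $127,355 · Tam: $107,000

Total profit-interest units = 46.
Pro-rata shares before constraints: Dube 136,034.78; Bergstrom 110,528.26; Tam 144,536.96.
Cap binds for Tam ($107,000); remaining pool $284,100 reallocated over remaining profit-interest units 29.
Shares after redistribution: Dube 156,744.83 → $156,745; Bergstrom 127,355.17 → $127,355.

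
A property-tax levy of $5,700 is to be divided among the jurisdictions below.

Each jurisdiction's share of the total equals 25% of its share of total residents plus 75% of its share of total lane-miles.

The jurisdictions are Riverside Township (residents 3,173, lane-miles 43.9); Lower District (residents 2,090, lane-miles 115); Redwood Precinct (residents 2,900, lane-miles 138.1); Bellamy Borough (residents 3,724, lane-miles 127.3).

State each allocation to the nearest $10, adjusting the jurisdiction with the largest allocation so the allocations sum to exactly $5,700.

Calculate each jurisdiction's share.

Riverside Township: $820 · Lower District: $1,410 · Redwood Precinct: $1,740 · Bellamy Borough: $1,730

Totals — residents 11,887, lane-miles 424.3.
Composite weights (25% residents + 75% lane-miles): Riverside Township 0.1443; Lower District 0.2472; Redwood Precinct 0.3051; Bellamy Borough 0.3033.
Unrounded shares: Riverside Township 822.69; Lower District 1,409.22; Redwood Precinct 1,739.06; Bellamy Borough 1,729.03.
After rounding ($10): Riverside Township $820; Lower District $1,410; Redwood Precinct $1,740; Bellamy Borough $1,730. Sum = $5,700.
Sum already equals the total — no adjustment.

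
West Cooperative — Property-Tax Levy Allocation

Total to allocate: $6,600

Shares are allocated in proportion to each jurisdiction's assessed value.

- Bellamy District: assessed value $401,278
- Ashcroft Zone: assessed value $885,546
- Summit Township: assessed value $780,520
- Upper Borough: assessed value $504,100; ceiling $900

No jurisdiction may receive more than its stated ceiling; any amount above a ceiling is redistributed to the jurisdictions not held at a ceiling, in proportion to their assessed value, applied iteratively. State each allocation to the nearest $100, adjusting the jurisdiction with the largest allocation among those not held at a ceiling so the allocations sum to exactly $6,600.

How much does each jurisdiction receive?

Assessed value total: 2,571,444.
Unconstrained shares: Bellamy District 1,029.94; Ashcroft Zone 2,272.89; Summit Township 2,003.32; Upper Borough 1,293.85.
Held at cap: Upper Borough ($900); balance $5,700 reallocated over remaining assessed value 2,067,344.
Redistributed shares: Bellamy District 1,106.39 → $1,100; Ashcroft Zone 2,441.59 → $2,400; Summit Township 2,152.02 → $2,200.

Bellamy District: $1,100 | Ashcroft Zone: $2,400 | Summit Township: $2,200 | Upper Borough: $900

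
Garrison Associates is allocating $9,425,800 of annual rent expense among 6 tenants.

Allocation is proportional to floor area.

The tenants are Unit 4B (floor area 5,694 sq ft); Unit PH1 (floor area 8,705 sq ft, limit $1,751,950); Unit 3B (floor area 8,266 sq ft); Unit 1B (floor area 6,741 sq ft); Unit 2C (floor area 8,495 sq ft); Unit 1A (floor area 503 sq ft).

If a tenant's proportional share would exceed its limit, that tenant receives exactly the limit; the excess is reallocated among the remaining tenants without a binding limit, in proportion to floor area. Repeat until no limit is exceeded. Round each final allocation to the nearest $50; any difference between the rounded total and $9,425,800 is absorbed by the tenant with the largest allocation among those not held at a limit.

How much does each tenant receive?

Unit 4B: $1,471,250; Unit PH1: $1,751,950; Unit 3B: $2,135,850; Unit 1B: $1,741,800; Unit 2C: $2,195,000; Unit 1A: $129,950

Floor area total: 38,404.
Proportional shares (ignoring caps): Unit 4B 1,397,523.83; Unit PH1 2,136,537.57; Unit 3B 2,028,790.30; Unit 1B 1,654,497.39; Unit 2C 2,084,995.60; Unit 1A 123,455.30.
Held at cap: Unit PH1 ($1,751,950); residual $7,673,850 reallocated over remaining floor area 29,699.
Shares after redistribution: Unit 4B 1,471,258.36 → $1,471,250; Unit 3B 2,135,830.97 → $2,135,850; Unit 1B 1,741,790.06 → $1,741,800; Unit 2C 2,195,001.71 → $2,195,000; Unit 1A 129,968.91 → $129,950.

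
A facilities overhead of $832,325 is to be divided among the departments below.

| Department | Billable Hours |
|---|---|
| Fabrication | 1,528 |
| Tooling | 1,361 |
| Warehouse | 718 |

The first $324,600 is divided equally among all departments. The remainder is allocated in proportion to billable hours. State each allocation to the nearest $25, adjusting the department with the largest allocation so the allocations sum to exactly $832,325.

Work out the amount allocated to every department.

Equal tier: $324,600 ÷ 3 = $108,200 apiece.
Remainder $507,725 by billable hours (total 3,607): Fabrication 215,082.84 → $215,075; Tooling 191,575.75 → $191,575; Warehouse 101,066.41 → $101,075.
Totals: Fabrication $108,200 + $215,075 = $323,275; Tooling $108,200 + $191,575 = $299,775; Warehouse $108,200 + $101,075 = $209,275.

Fabrication: $323,275 | Tooling: $299,775 | Warehouse: $209,275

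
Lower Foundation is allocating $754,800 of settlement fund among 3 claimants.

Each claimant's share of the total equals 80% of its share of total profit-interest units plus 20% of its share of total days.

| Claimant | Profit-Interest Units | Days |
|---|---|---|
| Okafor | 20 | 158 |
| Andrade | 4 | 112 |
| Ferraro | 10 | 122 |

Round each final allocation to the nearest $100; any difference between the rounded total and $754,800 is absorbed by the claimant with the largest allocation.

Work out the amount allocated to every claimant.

Profit-interest units total 34; days total 392.
Combined weights (80% profit-interest units + 20% days): Okafor 0.5512; Andrade 0.1513; Ferraro 0.2975.
Raw shares: Okafor 416,046.12; Andrade 114,171.43; Ferraro 224,582.45.
At nearest $100: Okafor $416,000; Andrade $114,200; Ferraro $224,600. Sum = $754,800.
No rounding difference to absorb.

Okafor: $416,000 | Andrade: $114,200 | Ferraro: $224,600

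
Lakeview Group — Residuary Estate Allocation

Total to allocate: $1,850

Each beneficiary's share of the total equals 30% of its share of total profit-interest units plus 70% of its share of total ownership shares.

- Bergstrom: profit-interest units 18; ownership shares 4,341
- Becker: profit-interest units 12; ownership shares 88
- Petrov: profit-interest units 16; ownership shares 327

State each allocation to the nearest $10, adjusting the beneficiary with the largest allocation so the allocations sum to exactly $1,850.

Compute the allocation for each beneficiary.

Bergstrom: $1,400; Becker: $170; Petrov: $280

Totals — profit-interest units 46, ownership shares 4,756.
Composite weights (30% profit-interest units + 70% ownership shares): Bergstrom 0.7563; Becker 0.0912; Petrov 0.1525.
Unrounded shares: Bergstrom 1,399.17; Becker 168.74; Petrov 282.08.
At nearest $10: Bergstrom $1,400; Becker $170; Petrov $280. Sum = $1,850.
No rounding difference to absorb.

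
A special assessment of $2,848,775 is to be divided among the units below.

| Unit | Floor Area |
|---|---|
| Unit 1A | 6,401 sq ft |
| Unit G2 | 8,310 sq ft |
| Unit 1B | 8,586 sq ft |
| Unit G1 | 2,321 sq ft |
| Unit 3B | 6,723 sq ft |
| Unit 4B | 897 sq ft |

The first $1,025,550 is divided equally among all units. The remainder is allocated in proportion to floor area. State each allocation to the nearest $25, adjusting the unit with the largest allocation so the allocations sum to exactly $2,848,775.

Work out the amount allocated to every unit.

Unit 1A: $522,050; Unit G2: $626,750; Unit 1B: $641,900; Unit G1: $298,250; Unit 3B: $539,700; Unit 4B: $220,125

First tranche $1,025,550 split equally: $170,925 each.
Remainder $1,823,225 by floor area (total 33,238): Unit 1A 351,118.09 → $351,125; Unit G2 455,833.68 → $455,825; Unit 1B 470,973.28 → $470,975; Unit G1 127,315.28 → $127,325; Unit 3B 368,780.96 → $368,775; Unit 4B 49,203.71 → $49,200.
Totals: Unit 1A $170,925 + $351,125 = $522,050; Unit G2 $170,925 + $455,825 = $626,750; Unit 1B $170,925 + $470,975 = $641,900; Unit G1 $170,925 + $127,325 = $298,250; Unit 3B $170,925 + $368,775 = $539,700; Unit 4B $170,925 + $49,200 = $220,125.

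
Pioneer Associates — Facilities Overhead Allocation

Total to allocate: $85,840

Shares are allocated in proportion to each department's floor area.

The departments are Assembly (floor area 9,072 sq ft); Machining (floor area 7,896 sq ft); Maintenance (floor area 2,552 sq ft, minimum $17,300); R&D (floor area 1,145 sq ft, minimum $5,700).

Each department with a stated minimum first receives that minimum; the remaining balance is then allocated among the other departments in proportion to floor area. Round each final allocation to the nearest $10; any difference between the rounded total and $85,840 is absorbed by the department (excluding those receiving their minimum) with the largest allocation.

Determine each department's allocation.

Guaranteed amounts: Maintenance $17,300; R&D $5,700. Residual $62,840.
Residual split over remaining floor area 16,968: Assembly 33,597.62 → $33,600; Machining 29,242.38 → $29,240.

Assembly: $33,600 · Machining: $29,240 · Maintenance: $17,300 · R&D: $5,700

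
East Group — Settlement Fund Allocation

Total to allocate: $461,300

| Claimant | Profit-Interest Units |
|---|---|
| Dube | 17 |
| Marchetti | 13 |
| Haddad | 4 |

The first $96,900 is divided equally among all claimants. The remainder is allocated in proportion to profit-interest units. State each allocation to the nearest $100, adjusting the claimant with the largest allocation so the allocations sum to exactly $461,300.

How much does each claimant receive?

Dube: $214,500 | Marchetti: $171,600 | Haddad: $75,200

$96,900 shared equally gives $32,300 per claimant.
Remainder $364,400 by profit-interest units (total 34): Dube 182,200.00 → $182,200; Marchetti 139,329.41 → $139,300; Haddad 42,870.59 → $42,900.
Totals: Dube $32,300 + $182,200 = $214,500; Marchetti $32,300 + $139,300 = $171,600; Haddad $32,300 + $42,900 = $75,200.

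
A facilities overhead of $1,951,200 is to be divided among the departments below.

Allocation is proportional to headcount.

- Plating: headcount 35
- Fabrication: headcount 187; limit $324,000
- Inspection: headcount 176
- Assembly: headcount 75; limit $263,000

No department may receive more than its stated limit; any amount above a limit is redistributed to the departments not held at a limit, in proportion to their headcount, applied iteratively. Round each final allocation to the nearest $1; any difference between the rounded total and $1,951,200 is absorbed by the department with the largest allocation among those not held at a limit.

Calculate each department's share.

Total headcount = 473.
Proportional shares (ignoring caps): Plating 144,380.55; Fabrication 771,404.65; Inspection 726,027.91; Assembly 309,386.89.
Capped: Fabrication ($324,000), Assembly ($263,000); residual $1,364,200 reallocated over remaining headcount 211.
Shares after redistribution: Plating 226,289.10 → $226,289; Inspection 1,137,910.90 → $1,137,911.

Plating: $226,289; Fabrication: $324,000; Inspection: $1,137,911; Assembly: $263,000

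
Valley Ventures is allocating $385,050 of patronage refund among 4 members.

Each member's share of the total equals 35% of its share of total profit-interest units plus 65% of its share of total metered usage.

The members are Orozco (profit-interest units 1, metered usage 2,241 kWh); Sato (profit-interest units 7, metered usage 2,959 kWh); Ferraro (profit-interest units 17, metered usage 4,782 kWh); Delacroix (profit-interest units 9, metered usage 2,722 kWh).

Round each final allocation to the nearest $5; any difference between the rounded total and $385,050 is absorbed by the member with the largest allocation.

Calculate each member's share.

Orozco: $48,115; Sato: $86,040; Ferraro: $161,595; Delacroix: $89,300

Totals — profit-interest units 34, metered usage 12,704.
Blended shares (35% profit-interest units + 65% metered usage): Orozco 0.1250; Sato 0.2235; Ferraro 0.4197; Delacroix 0.2319.
Pro-rata amounts: Orozco 48,113.87; Sato 86,041.74; Ferraro 161,594.31; Delacroix 89,300.09.
After rounding ($5): Orozco $48,115; Sato $86,040; Ferraro $161,595; Delacroix $89,300. Sum = $385,050.
No rounding difference to absorb.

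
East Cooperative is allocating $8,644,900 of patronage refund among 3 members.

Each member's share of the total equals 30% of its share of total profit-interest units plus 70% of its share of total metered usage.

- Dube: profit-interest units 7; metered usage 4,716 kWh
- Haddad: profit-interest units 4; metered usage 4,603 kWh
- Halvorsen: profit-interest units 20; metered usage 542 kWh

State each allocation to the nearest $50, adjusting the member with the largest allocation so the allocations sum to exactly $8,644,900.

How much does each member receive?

Totals — profit-interest units 31, metered usage 9,861.
Composite weights (30% profit-interest units + 70% metered usage): Dube 0.4025; Haddad 0.3655; Halvorsen 0.2320.
Unrounded shares: Dube 3,479,704.39; Haddad 3,159,378.36; Halvorsen 2,005,817.25.
At nearest $50: Dube $3,479,700; Haddad $3,159,400; Halvorsen $2,005,800. Sum = $8,644,900.
Rounded total matches; no reconciliation needed.

Dube: $3,479,700 · Haddad: $3,159,400 · Halvorsen: $2,005,800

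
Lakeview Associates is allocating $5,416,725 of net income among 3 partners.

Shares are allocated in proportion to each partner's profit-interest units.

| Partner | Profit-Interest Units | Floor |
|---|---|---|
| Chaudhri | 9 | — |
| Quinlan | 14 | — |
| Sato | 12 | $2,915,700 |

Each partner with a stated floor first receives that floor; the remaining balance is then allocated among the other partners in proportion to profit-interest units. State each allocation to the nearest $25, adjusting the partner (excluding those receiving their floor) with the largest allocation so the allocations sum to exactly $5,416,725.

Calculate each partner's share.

Guaranteed amounts: Sato $2,915,700. Residual $2,501,025.
Residual split over remaining profit-interest units 23: Chaudhri 978,661.96 → $978,650; Quinlan 1,522,363.04 → $1,522,375.

Chaudhri: $978,650 | Quinlan: $1,522,375 | Sato: $2,915,700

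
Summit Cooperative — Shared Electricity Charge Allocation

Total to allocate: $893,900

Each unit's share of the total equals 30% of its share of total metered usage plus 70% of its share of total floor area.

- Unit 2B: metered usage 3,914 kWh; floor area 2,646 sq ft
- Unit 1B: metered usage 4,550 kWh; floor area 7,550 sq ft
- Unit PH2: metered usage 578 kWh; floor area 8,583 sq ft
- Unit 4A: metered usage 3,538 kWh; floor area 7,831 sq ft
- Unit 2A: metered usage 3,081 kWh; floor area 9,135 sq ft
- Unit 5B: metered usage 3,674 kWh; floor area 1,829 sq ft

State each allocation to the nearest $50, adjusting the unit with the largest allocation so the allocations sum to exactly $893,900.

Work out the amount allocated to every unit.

Unit 2B: $98,350 | Unit 1B: $188,850 | Unit PH2: $150,950 | Unit 4A: $179,500 | Unit 2A: $194,850 | Unit 5B: $81,400

Totals — metered usage 19,335, floor area 37,574.
Combined weights (30% metered usage + 70% floor area): Unit 2B 0.1100; Unit 1B 0.2113; Unit PH2 0.1689; Unit 4A 0.2008; Unit 2A 0.2180; Unit 5B 0.0911.
Pro-rata amounts: Unit 2B 98,350.43; Unit 1B 188,839.18; Unit PH2 150,951.69; Unit 4A 179,482.64; Unit 2A 194,860.07; Unit 5B 81,415.99.
At nearest $50: Unit 2B $98,350; Unit 1B $188,850; Unit PH2 $150,950; Unit 4A $179,500; Unit 2A $194,850; Unit 5B $81,400. Sum = $893,900.
Rounded total matches; no reconciliation needed.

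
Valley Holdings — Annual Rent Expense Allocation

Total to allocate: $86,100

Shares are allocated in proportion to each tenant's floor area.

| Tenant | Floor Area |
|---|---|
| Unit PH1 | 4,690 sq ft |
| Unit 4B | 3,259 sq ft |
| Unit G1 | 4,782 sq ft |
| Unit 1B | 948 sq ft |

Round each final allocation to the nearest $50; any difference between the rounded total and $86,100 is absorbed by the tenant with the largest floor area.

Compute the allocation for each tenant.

Floor area total: 13,679.
Unrounded shares: Unit PH1 4,690/13,679 × $86,100 = 29,520.36; Unit 4B 3,259/13,679 × $86,100 = 20,513.19; Unit G1 4,782/13,679 × $86,100 = 30,099.44; Unit 1B 948/13,679 × $86,100 = 5,967.02.
Rounded to nearest $50: Unit PH1 $29,500; Unit 4B $20,500; Unit G1 $30,100; Unit 1B $5,950. Sum = $86,050.
Difference $86,100 − $86,050 = +$50 applied to largest floor area (Unit G1): Unit G1 becomes $30,150.

Unit PH1: $29,500; Unit 4B: $20,500; Unit G1: $30,150; Unit 1B: $5,950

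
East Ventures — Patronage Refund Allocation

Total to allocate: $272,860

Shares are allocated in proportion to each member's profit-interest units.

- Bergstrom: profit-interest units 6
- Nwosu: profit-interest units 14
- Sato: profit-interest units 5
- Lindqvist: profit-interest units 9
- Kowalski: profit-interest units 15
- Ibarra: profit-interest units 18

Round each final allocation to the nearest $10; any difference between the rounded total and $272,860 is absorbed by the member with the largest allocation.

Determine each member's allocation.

Bergstrom: $24,440 | Nwosu: $57,020 | Sato: $20,360 | Lindqvist: $36,650 | Kowalski: $61,090 | Ibarra: $73,300

Total profit-interest units = 67.
Unrounded shares: Bergstrom 6/67 × $272,860 = 24,435.22; Nwosu 14/67 × $272,860 = 57,015.52; Sato 5/67 × $272,860 = 20,362.69; Lindqvist 9/67 × $272,860 = 36,652.84; Kowalski 15/67 × $272,860 = 61,088.06; Ibarra 18/67 × $272,860 = 73,305.67.
After rounding ($10): Bergstrom $24,440; Nwosu $57,020; Sato $20,360; Lindqvist $36,650; Kowalski $61,090; Ibarra $73,310. Sum = $272,870.
Difference $272,860 − $272,870 = −$10 applied to largest allocation (Ibarra): Ibarra becomes $73,300.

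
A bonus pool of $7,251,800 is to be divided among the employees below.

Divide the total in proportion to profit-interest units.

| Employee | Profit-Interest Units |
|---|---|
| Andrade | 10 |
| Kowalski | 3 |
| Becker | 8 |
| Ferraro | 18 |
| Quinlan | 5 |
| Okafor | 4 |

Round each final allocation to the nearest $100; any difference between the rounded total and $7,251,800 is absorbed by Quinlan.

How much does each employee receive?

Combined profit-interest units = 48.
Proportional shares: Andrade 10/48 × $7,251,800 = 1,510,791.67; Kowalski 3/48 × $7,251,800 = 453,237.50; Becker 8/48 × $7,251,800 = 1,208,633.33; Ferraro 18/48 × $7,251,800 = 2,719,425.00; Quinlan 5/48 × $7,251,800 = 755,395.83; Okafor 4/48 × $7,251,800 = 604,316.67.
At nearest $100: Andrade $1,510,800; Kowalski $453,200; Becker $1,208,600; Ferraro $2,719,400; Quinlan $755,400; Okafor $604,300. Sum = $7,251,700.
Difference $7,251,800 − $7,251,700 = +$100 applied to Quinlan: Quinlan becomes $755,500.

Andrade: $1,510,800 | Kowalski: $453,200 | Becker: $1,208,600 | Ferraro: $2,719,400 | Quinlan: $755,500 | Okafor: $604,300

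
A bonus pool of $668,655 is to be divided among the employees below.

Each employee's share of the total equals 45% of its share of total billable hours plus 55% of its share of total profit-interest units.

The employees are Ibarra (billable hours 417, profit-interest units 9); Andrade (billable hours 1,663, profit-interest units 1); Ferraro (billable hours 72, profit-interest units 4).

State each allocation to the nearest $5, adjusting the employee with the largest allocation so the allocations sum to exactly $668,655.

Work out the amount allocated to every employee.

Ibarra: $294,725; Andrade: $258,790; Ferraro: $115,140

Totals — billable hours 2,152, profit-interest units 14.
Blended shares (45% billable hours + 55% profit-interest units): Ibarra 0.4408; Andrade 0.3870; Ferraro 0.1722.
Pro-rata amounts: Ibarra 294,722.65; Andrade 258,790.88; Ferraro 115,141.47.
After rounding ($5): Ibarra $294,725; Andrade $258,790; Ferraro $115,140. Sum = $668,655.
Rounded total matches; no reconciliation needed.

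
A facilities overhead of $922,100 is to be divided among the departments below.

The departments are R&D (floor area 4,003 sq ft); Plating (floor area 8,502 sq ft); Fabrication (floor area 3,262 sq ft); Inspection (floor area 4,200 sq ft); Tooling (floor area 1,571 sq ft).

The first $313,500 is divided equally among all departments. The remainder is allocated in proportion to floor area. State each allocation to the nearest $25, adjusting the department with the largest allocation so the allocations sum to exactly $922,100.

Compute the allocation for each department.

$313,500 shared equally gives $62,700 per department.
Remainder $608,600 by floor area (total 21,538): R&D 113,112.91 → $113,125; Plating 240,241.30 → $240,250; Fabrication 92,174.45 → $92,175; Inspection 118,679.54 → $118,675; Tooling 44,391.80 → $44,400.
Rounding difference −$25 on remainder applied to Plating.
Totals: R&D $62,700 + $113,125 = $175,825; Plating $62,700 + $240,225 = $302,925; Fabrication $62,700 + $92,175 = $154,875; Inspection $62,700 + $118,675 = $181,375; Tooling $62,700 + $44,400 = $107,100.

R&D: $175,825 | Plating: $302,925 | Fabrication: $154,875 | Inspection: $181,375 | Tooling: $107,100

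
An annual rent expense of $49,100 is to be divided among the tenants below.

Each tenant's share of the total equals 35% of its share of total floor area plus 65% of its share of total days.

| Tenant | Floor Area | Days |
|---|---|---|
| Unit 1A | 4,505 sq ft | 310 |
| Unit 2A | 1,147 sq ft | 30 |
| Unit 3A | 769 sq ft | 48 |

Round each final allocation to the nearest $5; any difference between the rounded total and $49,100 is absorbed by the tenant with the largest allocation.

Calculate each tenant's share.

Totals — floor area 6,421, days 388.
Combined weights (35% floor area + 65% days): Unit 1A 0.7649; Unit 2A 0.1128; Unit 3A 0.1223.
Proportional shares: Unit 1A 37,556.16; Unit 2A 5,537.46; Unit 3A 6,006.38.
After rounding ($5): Unit 1A $37,555; Unit 2A $5,535; Unit 3A $6,005. Sum = $49,095.
Difference $49,100 − $49,095 = +$5 applied to largest allocation (Unit 1A): Unit 1A becomes $37,560.

Unit 1A: $37,560 | Unit 2A: $5,535 | Unit 3A: $6,005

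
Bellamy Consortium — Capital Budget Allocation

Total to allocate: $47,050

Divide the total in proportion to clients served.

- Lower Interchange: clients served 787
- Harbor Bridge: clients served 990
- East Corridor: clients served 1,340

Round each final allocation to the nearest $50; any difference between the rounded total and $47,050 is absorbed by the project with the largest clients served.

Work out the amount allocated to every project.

Lower Interchange: $11,900 | Harbor Bridge: $14,950 | East Corridor: $20,200

Sum of clients served: 3,117.
Pro-rata amounts: Lower Interchange 787/3,117 × $47,050 = 11,879.48; Harbor Bridge 990/3,117 × $47,050 = 14,943.70; East Corridor 1,340/3,117 × $47,050 = 20,226.82.
After rounding ($50): Lower Interchange $11,900; Harbor Bridge $14,950; East Corridor $20,250. Sum = $47,100.
Difference $47,050 − $47,100 = −$50 applied to largest clients served (East Corridor): East Corridor becomes $20,200.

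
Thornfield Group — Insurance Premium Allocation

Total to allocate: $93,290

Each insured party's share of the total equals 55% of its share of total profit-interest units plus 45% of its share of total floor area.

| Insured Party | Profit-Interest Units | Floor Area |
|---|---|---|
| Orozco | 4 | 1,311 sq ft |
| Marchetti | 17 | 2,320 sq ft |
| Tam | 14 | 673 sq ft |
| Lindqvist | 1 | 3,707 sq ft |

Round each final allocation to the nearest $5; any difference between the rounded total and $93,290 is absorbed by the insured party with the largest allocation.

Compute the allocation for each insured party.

Orozco: $12,570 | Marchetti: $36,390 | Tam: $23,480 | Lindqvist: $20,850

Totals — profit-interest units 36, floor area 8,011.
Combined weights (55% profit-interest units + 45% floor area): Orozco 0.1348; Marchetti 0.3900; Tam 0.2517; Lindqvist 0.2235.
Pro-rata amounts: Orozco 12,571.16; Marchetti 36,387.11; Tam 23,480.45; Lindqvist 20,851.27.
At nearest $5: Orozco $12,570; Marchetti $36,385; Tam $23,480; Lindqvist $20,850. Sum = $93,285.
Difference $93,290 − $93,285 = +$5 applied to largest allocation (Marchetti): Marchetti becomes $36,390.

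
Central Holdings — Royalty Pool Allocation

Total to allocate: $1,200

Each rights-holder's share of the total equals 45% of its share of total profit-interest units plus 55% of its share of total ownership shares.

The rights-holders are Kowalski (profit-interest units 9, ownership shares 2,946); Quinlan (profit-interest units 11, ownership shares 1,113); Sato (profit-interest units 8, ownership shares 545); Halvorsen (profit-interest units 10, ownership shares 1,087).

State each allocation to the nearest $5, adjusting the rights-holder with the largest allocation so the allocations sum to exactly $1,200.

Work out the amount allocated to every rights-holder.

Profit-interest units total 38; ownership shares total 5,691.
Combined weights (45% profit-interest units + 55% ownership shares): Kowalski 0.3913; Quinlan 0.2378; Sato 0.1474; Halvorsen 0.2235.
Unrounded shares: Kowalski 469.55; Quinlan 285.39; Sato 176.89; Halvorsen 268.17.
At nearest $5: Kowalski $470; Quinlan $285; Sato $175; Halvorsen $270. Sum = $1,200.
No rounding difference to absorb.

Kowalski: $470; Quinlan: $285; Sato: $175; Halvorsen: $270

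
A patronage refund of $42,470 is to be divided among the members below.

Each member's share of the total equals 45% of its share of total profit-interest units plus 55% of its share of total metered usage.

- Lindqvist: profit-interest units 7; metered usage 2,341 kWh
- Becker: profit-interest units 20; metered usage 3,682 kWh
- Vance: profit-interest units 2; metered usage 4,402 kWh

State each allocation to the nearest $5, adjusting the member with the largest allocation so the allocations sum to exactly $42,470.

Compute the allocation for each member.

Lindqvist: $9,860 · Becker: $21,430 · Vance: $11,180

Totals — profit-interest units 29, metered usage 10,425.
Combined weights (45% profit-interest units + 55% metered usage): Lindqvist 0.2321; Becker 0.5046; Vance 0.2633.
Raw shares: Lindqvist 9,858.42; Becker 21,430.32; Vance 11,181.26.
After rounding ($5): Lindqvist $9,860; Becker $21,430; Vance $11,180. Sum = $42,470.
No rounding difference to absorb.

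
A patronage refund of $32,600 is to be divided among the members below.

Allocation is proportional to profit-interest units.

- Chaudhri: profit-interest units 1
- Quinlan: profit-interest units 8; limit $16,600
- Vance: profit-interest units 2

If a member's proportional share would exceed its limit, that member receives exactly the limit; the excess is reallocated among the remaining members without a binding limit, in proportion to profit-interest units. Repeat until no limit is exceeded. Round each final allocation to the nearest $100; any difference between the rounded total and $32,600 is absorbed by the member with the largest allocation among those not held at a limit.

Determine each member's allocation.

Chaudhri: $5,300; Quinlan: $16,600; Vance: $10,700

Sum of profit-interest units: 11.
Pro-rata shares before constraints: Chaudhri 2,963.64; Quinlan 23,709.09; Vance 5,927.27.
Capped: Quinlan ($16,600); balance $16,000 reallocated over remaining profit-interest units 3.
Shares after redistribution: Chaudhri 5,333.33 → $5,300; Vance 10,666.67 → $10,700.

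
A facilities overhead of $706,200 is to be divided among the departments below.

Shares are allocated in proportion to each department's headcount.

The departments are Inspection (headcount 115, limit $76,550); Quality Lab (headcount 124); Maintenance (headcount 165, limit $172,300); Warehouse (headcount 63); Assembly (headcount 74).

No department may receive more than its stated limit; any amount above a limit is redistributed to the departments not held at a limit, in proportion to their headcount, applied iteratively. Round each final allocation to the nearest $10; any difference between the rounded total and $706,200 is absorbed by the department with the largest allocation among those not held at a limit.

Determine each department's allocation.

Inspection: $76,550; Quality Lab: $217,290; Maintenance: $172,300; Warehouse: $110,390; Assembly: $129,670

Sum of headcount: 541.
Pro-rata shares before constraints: Inspection 150,116.45; Quality Lab 161,864.70; Maintenance 215,384.47; Warehouse 82,237.71; Assembly 96,596.67.
Held at cap: Inspection ($76,550), Maintenance ($172,300); balance $457,350 reallocated over remaining headcount 261.
Redistributed shares: Quality Lab 217,285.06 → $217,290; Warehouse 110,394.83 → $110,390; Assembly 129,670.11 → $129,670.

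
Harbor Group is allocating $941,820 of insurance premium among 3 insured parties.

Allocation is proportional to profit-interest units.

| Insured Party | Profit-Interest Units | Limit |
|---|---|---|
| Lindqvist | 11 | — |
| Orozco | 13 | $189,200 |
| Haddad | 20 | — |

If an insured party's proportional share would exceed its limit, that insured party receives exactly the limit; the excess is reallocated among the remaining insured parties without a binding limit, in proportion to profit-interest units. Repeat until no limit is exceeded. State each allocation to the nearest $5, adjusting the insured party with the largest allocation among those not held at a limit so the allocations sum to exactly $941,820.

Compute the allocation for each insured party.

Combined profit-interest units = 44.
Pro-rata shares before constraints: Lindqvist 235,455.00; Orozco 278,265.00; Haddad 428,100.00.
Capped: Orozco ($189,200); remaining pool $752,620 reallocated over remaining profit-interest units 31.
Remaining shares: Lindqvist 267,058.71 → $267,060; Haddad 485,561.29 → $485,560.

Lindqvist: $267,060; Orozco: $189,200; Haddad: $485,560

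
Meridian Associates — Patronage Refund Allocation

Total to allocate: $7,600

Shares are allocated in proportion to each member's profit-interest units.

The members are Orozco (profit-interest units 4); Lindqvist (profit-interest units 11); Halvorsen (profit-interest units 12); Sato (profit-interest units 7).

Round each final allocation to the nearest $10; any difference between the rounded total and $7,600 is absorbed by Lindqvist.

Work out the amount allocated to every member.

Total profit-interest units = 34.
Pro-rata amounts: Orozco 4/34 × $7,600 = 894.12; Lindqvist 11/34 × $7,600 = 2,458.82; Halvorsen 12/34 × $7,600 = 2,682.35; Sato 7/34 × $7,600 = 1,564.71.
After rounding ($10): Orozco $890; Lindqvist $2,460; Halvorsen $2,680; Sato $1,560. Sum = $7,590.
Difference $7,600 − $7,590 = +$10 applied to Lindqvist: Lindqvist becomes $2,470.

Orozco: $890 | Lindqvist: $2,470 | Halvorsen: $2,680 | Sato: $1,560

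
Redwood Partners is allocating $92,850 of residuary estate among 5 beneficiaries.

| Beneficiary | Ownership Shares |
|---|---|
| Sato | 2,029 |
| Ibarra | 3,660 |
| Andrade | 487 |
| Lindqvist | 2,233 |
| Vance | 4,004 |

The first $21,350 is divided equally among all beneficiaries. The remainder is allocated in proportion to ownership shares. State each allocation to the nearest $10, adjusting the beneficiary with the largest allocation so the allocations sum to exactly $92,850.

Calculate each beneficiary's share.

First tranche $21,350 split equally: $4,270 each.
Remainder $71,500 by ownership shares (total 12,413): Sato 11,687.22 → $11,690; Ibarra 21,081.93 → $21,080; Andrade 2,805.16 → $2,810; Lindqvist 12,862.28 → $12,860; Vance 23,063.40 → $23,060.
Totals: Sato $4,270 + $11,690 = $15,960; Ibarra $4,270 + $21,080 = $25,350; Andrade $4,270 + $2,810 = $7,080; Lindqvist $4,270 + $12,860 = $17,130; Vance $4,270 + $23,060 = $27,330.

Sato: $15,960; Ibarra: $25,350; Andrade: $7,080; Lindqvist: $17,130; Vance: $27,330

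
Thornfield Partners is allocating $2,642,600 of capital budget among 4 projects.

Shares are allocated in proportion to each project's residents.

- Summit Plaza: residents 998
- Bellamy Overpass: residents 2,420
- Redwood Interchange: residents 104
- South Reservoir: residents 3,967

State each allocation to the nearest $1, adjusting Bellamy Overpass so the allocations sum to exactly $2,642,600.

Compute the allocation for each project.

Residents total: 7,489.
Proportional shares: Summit Plaza 998/7,489 × $2,642,600 = 352,158.47; Bellamy Overpass 2,420/7,489 × $2,642,600 = 853,931.37; Redwood Interchange 104/7,489 × $2,642,600 = 36,697.88; South Reservoir 3,967/7,489 × $2,642,600 = 1,399,812.28.
After rounding ($1): Summit Plaza $352,158; Bellamy Overpass $853,931; Redwood Interchange $36,698; South Reservoir $1,399,812. Sum = $2,642,599.
Difference $2,642,600 − $2,642,599 = +$1 applied to Bellamy Overpass: Bellamy Overpass becomes $853,932.

Summit Plaza: $352,158; Bellamy Overpass: $853,932; Redwood Interchange: $36,698; South Reservoir: $1,399,812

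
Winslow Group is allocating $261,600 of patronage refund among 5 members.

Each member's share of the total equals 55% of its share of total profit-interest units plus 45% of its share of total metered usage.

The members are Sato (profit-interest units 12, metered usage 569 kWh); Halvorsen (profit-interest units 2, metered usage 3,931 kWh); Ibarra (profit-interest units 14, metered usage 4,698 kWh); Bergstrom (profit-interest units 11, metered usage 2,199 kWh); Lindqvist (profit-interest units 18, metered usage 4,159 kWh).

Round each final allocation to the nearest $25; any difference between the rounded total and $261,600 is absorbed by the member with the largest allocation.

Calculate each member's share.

Totals — profit-interest units 57, metered usage 15,556.
Blended shares (55% profit-interest units + 45% metered usage): Sato 0.1322; Halvorsen 0.1330; Ibarra 0.2710; Bergstrom 0.1698; Lindqvist 0.2940.
Pro-rata amounts: Sato 34,596.43; Halvorsen 34,796.26; Ibarra 70,891.05; Bergstrom 44,407.24; Lindqvist 76,909.01.
At nearest $25: Sato $34,600; Halvorsen $34,800; Ibarra $70,900; Bergstrom $44,400; Lindqvist $76,900. Sum = $261,600.
No rounding difference to absorb.

Sato: $34,600 · Halvorsen: $34,800 · Ibarra: $70,900 · Bergstrom: $44,400 · Lindqvist: $76,900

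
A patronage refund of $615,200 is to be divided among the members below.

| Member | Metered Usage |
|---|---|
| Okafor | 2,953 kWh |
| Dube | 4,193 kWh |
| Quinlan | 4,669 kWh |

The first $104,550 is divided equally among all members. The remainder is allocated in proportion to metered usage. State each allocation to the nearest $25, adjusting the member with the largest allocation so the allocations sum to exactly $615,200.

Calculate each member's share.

Okafor: $162,475; Dube: $216,075; Quinlan: $236,650

$104,550 shared equally gives $34,850 per member.
Remainder $510,650 by metered usage (total 11,815): Okafor 127,630.08 → $127,625; Dube 181,223.48 → $181,225; Quinlan 201,796.43 → $201,800.
Totals: Okafor $34,850 + $127,625 = $162,475; Dube $34,850 + $181,225 = $216,075; Quinlan $34,850 + $201,800 = $236,650.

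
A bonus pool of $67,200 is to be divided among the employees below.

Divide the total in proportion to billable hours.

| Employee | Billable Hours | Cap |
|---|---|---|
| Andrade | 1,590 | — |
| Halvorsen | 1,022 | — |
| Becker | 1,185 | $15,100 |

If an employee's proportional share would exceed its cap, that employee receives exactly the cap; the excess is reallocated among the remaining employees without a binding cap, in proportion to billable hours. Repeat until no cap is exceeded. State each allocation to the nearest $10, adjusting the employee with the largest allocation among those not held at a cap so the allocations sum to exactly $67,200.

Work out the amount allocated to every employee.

Andrade: $31,710 | Halvorsen: $20,390 | Becker: $15,100

Sum of billable hours: 3,797.
Unconstrained shares: Andrade 28,140.11; Halvorsen 18,087.54; Becker 20,972.35.
Capped: Becker ($15,100); balance $52,100 reallocated over remaining billable hours 2,612.
Shares after redistribution: Andrade 31,714.78 → $31,710; Halvorsen 20,385.22 → $20,390.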